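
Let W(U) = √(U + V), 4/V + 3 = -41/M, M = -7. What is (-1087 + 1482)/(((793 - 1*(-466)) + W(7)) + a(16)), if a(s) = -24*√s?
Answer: 2296925/6762803 - 395*√210/6762803 ≈ 0.33879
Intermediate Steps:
V = 7/5 (V = 4/(-3 - 41/(-7)) = 4/(-3 - 41*(-⅐)) = 4/(-3 + 41/7) = 4/(20/7) = 4*(7/20) = 7/5 ≈ 1.4000)
W(U) = √(7/5 + U) (W(U) = √(U + 7/5) = √(7/5 + U))
(-1087 + 1482)/(((793 - 1*(-466)) + W(7)) + a(16)) = (-1087 + 1482)/(((793 - 1*(-466)) + √(35 + 25*7)/5) - 24*√16) = 395/(((793 + 466) + √(35 + 175)/5) - 24*4) = 395/((1259 + √210/5) - 96) = 395/(1163 + √210/5)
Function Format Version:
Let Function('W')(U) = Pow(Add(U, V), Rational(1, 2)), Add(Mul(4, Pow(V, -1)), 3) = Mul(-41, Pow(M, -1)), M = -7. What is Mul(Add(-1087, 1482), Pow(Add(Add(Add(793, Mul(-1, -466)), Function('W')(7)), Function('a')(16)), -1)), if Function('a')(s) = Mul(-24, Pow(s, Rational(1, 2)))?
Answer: Add(Rational(2296925, 6762803), Mul(Rational(-395, 6762803), Pow(210, Rational(1, 2)))) ≈ 0.33879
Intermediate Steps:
V = Rational(7, 5) (V = Mul(4, Pow(Add(-3, Mul(-41, Pow(-7, -1))), -1)) = Mul(4, Pow(Add(-3, Mul(-41, Rational(-1, 7))), -1)) = Mul(4, Pow(Add(-3, Rational(41, 7)), -1)) = Mul(4, Pow(Rational(20, 7), -1)) = Mul(4, Rational(7, 20)) = Rational(7, 5) ≈ 1.4000)
Function('W')(U) = Pow(Add(Rational(7, 5), U), Rational(1, 2)) (Function('W')(U) = Pow(Add(U, Rational(7, 5)), Rational(1, 2)) = Pow(Add(Rational(7, 5), U), Rational(1, 2)))
Mul(Add(-1087, 1482), Pow(Add(Add(Add(793, Mul(-1, -466)), Function('W')(7)), Function('a')(16)), -1)) = Mul(Add(-1087, 1482), Pow(Add(Add(Add(793, Mul(-1, -466)), Mul(Rational(1, 5), Pow(Add(35, Mul(25, 7)), Rational(1, 2)))), Mul(-24, Pow(16, Rational(1, 2)))), -1)) = Mul(395, Pow(Add(Add(Add(793, 466), Mul(Rational(1, 5), Pow(Add(35, 175), Rational(1, 2)))), Mul(-24, 4)), -1)) = Mul(395, Pow(Add(Add(1259, Mul(Rational(1, 5), Pow(210, Rational(1, 2)))), -96), -1)) = Mul(395, Pow(Add(1163, Mul(Rational(1, 5), Pow(210, Rational(1, 2)))), -1))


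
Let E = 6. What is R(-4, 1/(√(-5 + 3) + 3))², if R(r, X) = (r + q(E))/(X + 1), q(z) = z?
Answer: 2*(-7*I + 6*√2)/(-7*I + 4*√2) ≈ 2.3951 + 0.48886*I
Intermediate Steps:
R(r, X) = (6 + r)/(1 + X) (R(r, X) = (r + 6)/(X + 1) = (6 + r)/(1 + X))
R(-4, 1/(√(-5 + 3) + 3))² = ((6 - 4)/(1 + 1/(√(-5 + 3) + 3)))² = (2/(1 + 1/(√(-2) + 3)))² = (2/(1 + 1/(I*√2 + 3)))² = (2/(1 + 1/(3 + I*√2)))² = 4/(1 + 1/(3 + I*√2))²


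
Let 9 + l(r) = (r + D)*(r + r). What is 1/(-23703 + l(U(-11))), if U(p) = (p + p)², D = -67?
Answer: 1/379944 ≈ 2.6320e-6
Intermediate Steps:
U(p) = 4*p² (U(p) = (2*p)² = 4*p²)
l(r) = -9 + 2*r*(-67 + r) (l(r) = -9 + (r - 67)*(r + r) = -9 + (-67 + r)*(2*r) = -9 + 2*r*(-67 + r))
1/(-23703 + l(U(-11))) = 1/(-23703 + (-9 - 536*(-11)² + 2*(4*(-11)²)²)) = 1/(-23703 + (-9 - 536*121 + 2*(4*121)²)) = 1/(-23703 + (-9 - 134*484 + 2*484²)) = 1/(-23703 + (-9 - 64856 + 2*234256)) = 1/(-23703 + (-9 - 64856 + 468512)) = 1/(-23703 + 403647) = 1/379944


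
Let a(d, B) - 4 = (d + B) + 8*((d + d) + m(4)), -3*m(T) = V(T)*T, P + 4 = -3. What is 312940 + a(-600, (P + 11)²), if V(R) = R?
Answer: 908152/3 ≈ 3.0272e+5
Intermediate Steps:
P = -7 (P = -4 - 3 = -7)
m(T) = -T²/3 (m(T) = -T*T/3 = -T²/3)
a(d, B) = -116/3 + B + 17*d (a(d, B) = 4 + ((d + B) + 8*((d + d) - ⅓*4²)) = 4 + ((B + d) + 8*(2*d - ⅓*16)) = 4 + ((B + d) + 8*(2*d - 16/3)) = 4 + ((B + d) + 8*(-16/3 + 2*d)) = 4 + ((B + d) + (-128/3 + 16*d)) = 4 + (-128/3 + B + 17*d) = -116/3 + B + 17*d)
312940 + a(-600, (P + 11)²) = 312940 + (-116/3 + (-7 + 11)² + 17*(-600)) = 312940 + (-116/3 + 4² - 10200) = 312940 + (-116/3 + 16 - 10200) = 312940 - 30668/3 = 908152/3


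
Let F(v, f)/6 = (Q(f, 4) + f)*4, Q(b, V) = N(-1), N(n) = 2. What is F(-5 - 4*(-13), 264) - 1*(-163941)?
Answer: 170325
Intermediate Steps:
Q(b, V) = 2
F(v, f) = 48 + 24*f (F(v, f) = 6*((2 + f)*4) = 6*(8 + 4*f) = 48 + 24*f)
F(-5 - 4*(-13), 264) - 1*(-163941) = (48 + 24*264) - 1*(-163941) = (48 + 6336) + 163941 = 6384 + 163941 = 170325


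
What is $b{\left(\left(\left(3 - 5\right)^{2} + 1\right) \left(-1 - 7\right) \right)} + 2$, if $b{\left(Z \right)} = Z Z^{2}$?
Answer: $-63998$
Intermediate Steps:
$b{\left(Z \right)} = Z^{3}$
$b{\left(\left(\left(3 - 5\right)^{2} + 1\right) \left(-1 - 7\right) \right)} + 2 = \left(\left(\left(3 - 5\right)^{2} + 1\right) \left(-1 - 7\right)\right)^{3} + 2 = \left(\left(\left(-2\right)^{2} + 1\right) \left(-8\right)\right)^{3} + 2 = \left(\left(4 + 1\right) \left(-8\right)\right)^{3} + 2 = \left(5 \left(-8\right)\right)^{3} + 2 = \left(-40\right)^{3} + 2 = -64000 + 2 = -63998$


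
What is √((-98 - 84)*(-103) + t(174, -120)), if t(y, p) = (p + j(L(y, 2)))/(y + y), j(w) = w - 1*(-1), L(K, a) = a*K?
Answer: √567573819/174 ≈ 136.92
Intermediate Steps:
L(K, a) = K*a
j(w) = 1 + w (j(w) = w + 1 = 1 + w)
t(y, p) = (1 + p + 2*y)/(2*y) (t(y, p) = (p + (1 + y*2))/(y + y) = (p + (1 + 2*y))/((2*y)) = (1 + p + 2*y)*(1/(2*y)) = (1 + p + 2*y)/(2*y))
√((-98 - 84)*(-103) + t(174, -120)) = √((-98 - 84)*(-103) + (½)*(1 - 120 + 2*174)/174) = √(-182*(-103) + (½)*(1/174)*(1 - 120 + 348)) = √(18746 + (½)*(1/174)*229) = √(18746 + 229/348) = √(6523837/348) = √567573819/174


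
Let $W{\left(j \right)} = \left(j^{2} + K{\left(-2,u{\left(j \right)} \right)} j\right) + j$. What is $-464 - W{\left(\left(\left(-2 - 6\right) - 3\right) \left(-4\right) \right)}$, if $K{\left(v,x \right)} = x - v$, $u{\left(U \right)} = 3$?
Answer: $-2664$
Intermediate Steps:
$W{\left(j \right)} = j^{2} + 6 j$ ($W{\left(j \right)} = \left(j^{2} + \left(3 - -2\right) j\right) + j = \left(j^{2} + \left(3 + 2\right) j\right) + j = \left(j^{2} + 5 j\right) + j = j^{2} + 6 j$)
$-464 - W{\left(\left(\left(-2 - 6\right) - 3\right) \left(-4\right) \right)} = -464 - \left(\left(-2 - 6\right) - 3\right) \left(-4\right) \left(6 + \left(\left(-2 - 6\right) - 3\right) \left(-4\right)\right) = -464 - \left(-8 - 3\right) \left(-4\right) \left(6 + \left(-8 - 3\right) \left(-4\right)\right) = -464 - \left(-11\right) \left(-4\right) \left(6 - -44\right) = -464 - 44 \left(6 + 44\right) = -464 - 44 \cdot 50 = -464 - 2200 = -2664$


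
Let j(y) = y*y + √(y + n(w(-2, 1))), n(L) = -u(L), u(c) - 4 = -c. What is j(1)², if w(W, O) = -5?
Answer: -7 + 4*I*√2 ≈ -7.0 + 5.6569*I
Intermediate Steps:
u(c) = 4 - c
n(L) = -4 + L (n(L) = -(4 - L) = -4 + L)
j(y) = y² + √(-9 + y) (j(y) = y*y + √(y + (-4 - 5)) = y² + √(y - 9) = y² + √(-9 + y))
j(1)² = (1² + √(-9 + 1))² = (1 + √(-8))² = (1 + 2*I*√2)²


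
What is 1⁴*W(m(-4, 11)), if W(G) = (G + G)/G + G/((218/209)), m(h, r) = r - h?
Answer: 3571/218 ≈ 16.381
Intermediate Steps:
W(G) = 2 + 209*G/218 (W(G) = (2*G)/G + G/((218*(1/209))) = 2 + G/(218/209) = 2 + G*(209/218) = 2 + 209*G/218)
1⁴*W(m(-4, 11)) = 1⁴*(2 + 209*(11 - 1*(-4))/218) = 1*(2 + 209*(11 + 4)/218) = 1*(2 + (209/218)*15) = 1*(2 + 3135/218) = 1*(3571/218) = 3571/218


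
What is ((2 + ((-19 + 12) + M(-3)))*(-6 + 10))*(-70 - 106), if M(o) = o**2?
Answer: -2816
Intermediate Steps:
((2 + ((-19 + 12) + M(-3)))*(-6 + 10))*(-70 - 106) = ((2 + ((-19 + 12) + (-3)**2))*(-6 + 10))*(-70 - 106) = ((2 + (-7 + 9))*4)*(-176) = ((2 + 2)*4)*(-176) = (4*4)*(-176) = 16*(-176) = -2816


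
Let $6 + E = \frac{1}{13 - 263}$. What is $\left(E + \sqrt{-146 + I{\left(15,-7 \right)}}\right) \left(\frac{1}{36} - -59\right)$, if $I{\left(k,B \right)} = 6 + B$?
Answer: $- \frac{25517}{72} + \frac{14875 i \sqrt{3}}{36} \approx -354.4 + 715.67 i$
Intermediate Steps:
$E = - \frac{1501}{250}$ ($E = -6 + \frac{1}{13 - 263} = -6 + \frac{1}{-250} = -6 - \frac{1}{250} = - \frac{1501}{250} \approx -6.004$)
$\left(E + \sqrt{-146 + I{\left(15,-7 \right)}}\right) \left(\frac{1}{36} - -59\right) = \left(- \frac{1501}{250} + \sqrt{-146 + \left(6 - 7\right)}\right) \left(\frac{1}{36} - -59\right) = \left(- \frac{1501}{250} + \sqrt{-146 - 1}\right) \left(\frac{1}{36} + 59\right) = \left(- \frac{1501}{250} + \sqrt{-147}\right) \frac{2125}{36} = \left(- \frac{1501}{250} + 7 i \sqrt{3}\right) \frac{2125}{36} = - \frac{25517}{72} + \frac{14875 i \sqrt{3}}{36}$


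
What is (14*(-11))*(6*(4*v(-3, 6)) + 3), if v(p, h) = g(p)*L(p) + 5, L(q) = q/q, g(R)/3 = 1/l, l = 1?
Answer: -30030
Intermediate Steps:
g(R) = 3 (g(R) = 3/1 = 3*1 = 3)
L(q) = 1
v(p, h) = 8 (v(p, h) = 3*1 + 5 = 3 + 5 = 8)
(14*(-11))*(6*(4*v(-3, 6)) + 3) = (14*(-11))*(6*(4*8) + 3) = -154*(6*32 + 3) = -154*(192 + 3) = -154*195 = -30030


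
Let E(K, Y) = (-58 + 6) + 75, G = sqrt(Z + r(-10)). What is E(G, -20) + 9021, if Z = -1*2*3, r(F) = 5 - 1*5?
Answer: 9044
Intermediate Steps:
r(F) = 0 (r(F) = 5 - 5 = 0)
Z = -6 (Z = -2*3 = -6)
G = I*sqrt(6) (G = sqrt(-6 + 0) = sqrt(-6) = I*sqrt(6) ≈ 2.4495*I)
E(K, Y) = 23 (E(K, Y) = -52 + 75 = 23)
E(G, -20) + 9021 = 23 + 9021 = 9044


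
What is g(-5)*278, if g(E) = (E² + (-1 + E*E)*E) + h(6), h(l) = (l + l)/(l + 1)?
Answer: -181534/7 ≈ -25933.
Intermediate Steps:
h(l) = 2*l/(1 + l) (h(l) = (2*l)/(1 + l) = 2*l/(1 + l))
g(E) = 12/7 + E² + E*(-1 + E²) (g(E) = (E² + (-1 + E*E)*E) + 2*6/(1 + 6) = (E² + (-1 + E²)*E) + 2*6/7 = (E² + E*(-1 + E²)) + 2*6*(⅐) = (E² + E*(-1 + E²)) + 12/7 = 12/7 + E² + E*(-1 + E²))
g(-5)*278 = (12/7 + (-5)² + (-5)³ - 1*(-5))*278 = (12/7 + 25 - 125 + 5)*278 = -653/7*278 = -181534/7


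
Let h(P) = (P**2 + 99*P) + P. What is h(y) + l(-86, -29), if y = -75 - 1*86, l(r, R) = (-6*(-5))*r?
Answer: 7241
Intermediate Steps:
l(r, R) = 30*r
y = -161 (y = -75 - 86 = -161)
h(P) = P**2 + 100*P
h(y) + l(-86, -29) = -161*(100 - 161) + 30*(-86) = -161*(-61) - 2580 = 9821 - 2580 = 7241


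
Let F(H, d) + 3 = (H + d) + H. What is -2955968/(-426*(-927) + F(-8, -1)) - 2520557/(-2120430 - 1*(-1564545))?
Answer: -323927841203/109754490285 ≈ -2.9514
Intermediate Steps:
F(H, d) = -3 + d + 2*H (F(H, d) = -3 + ((H + d) + H) = -3 + (d + 2*H) = -3 + d + 2*H)
-2955968/(-426*(-927) + F(-8, -1)) - 2520557/(-2120430 - 1*(-1564545)) = -2955968/(-426*(-927) + (-3 - 1 + 2*(-8))) - 2520557/(-2120430 - 1*(-1564545)) = -2955968/(394902 + (-3 - 1 - 16)) - 2520557/(-2120430 + 1564545) = -2955968/(394902 - 20) - 2520557/(-555885) = -2955968/394882 - 2520557*(-1/555885) = -2955968*1/394882 + 2520557/555885 = -1477984/197441 + 2520557/555885 = -323927841203/109754490285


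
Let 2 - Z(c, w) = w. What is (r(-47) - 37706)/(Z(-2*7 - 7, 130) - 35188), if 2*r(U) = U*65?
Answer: 78467/70632 ≈ 1.1109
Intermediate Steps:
r(U) = 65*U/2 (r(U) = (U*65)/2 = (65*U)/2 = 65*U/2)
Z(c, w) = 2 - w
(r(-47) - 37706)/(Z(-2*7 - 7, 130) - 35188) = ((65/2)*(-47) - 37706)/((2 - 1*130) - 35188) = (-3055/2 - 37706)/((2 - 130) - 35188) = -78467/(2*(-128 - 35188)) = -78467/2/(-35316) = -78467/2*(-1/35316) = 78467/70632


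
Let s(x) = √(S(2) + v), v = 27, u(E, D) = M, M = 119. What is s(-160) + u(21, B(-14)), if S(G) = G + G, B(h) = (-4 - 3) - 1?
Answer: 119 + √31 ≈ 124.57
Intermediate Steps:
B(h) = -8 (B(h) = -7 - 1 = -8)
u(E, D) = 119
S(G) = 2*G
s(x) = √31 (s(x) = √(2*2 + 27) = √(4 + 27) = √31)
s(-160) + u(21, B(-14)) = √31 + 119 = 119 + √31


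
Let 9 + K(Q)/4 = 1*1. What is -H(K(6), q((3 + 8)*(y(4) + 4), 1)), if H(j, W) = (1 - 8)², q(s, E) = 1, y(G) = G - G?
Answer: -49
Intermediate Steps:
y(G) = 0
K(Q) = -32 (K(Q) = -36 + 4*(1*1) = -36 + 4*1 = -36 + 4 = -32)
H(j, W) = 49 (H(j, W) = (-7)² = 49)
-H(K(6), q((3 + 8)*(y(4) + 4), 1)) = -1*49 = -49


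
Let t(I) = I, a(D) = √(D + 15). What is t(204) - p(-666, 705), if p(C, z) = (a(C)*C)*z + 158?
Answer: 46 + 469530*I*√651 ≈ 46.0 + 1.198e+7*I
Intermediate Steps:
a(D) = √(15 + D)
p(C, z) = 158 + C*z*√(15 + C) (p(C, z) = (√(15 + C)*C)*z + 158 = (C*√(15 + C))*z + 158 = C*z*√(15 + C) + 158 = 158 + C*z*√(15 + C))
t(204) - p(-666, 705) = 204 - (158 - 666*705*√(15 - 666)) = 204 - (158 - 666*705*√(-651)) = 204 - (158 - 666*705*I*√651) = 204 - (158 - 469530*I*√651) = 204 + (-158 + 469530*I*√651) = 46 + 469530*I*√651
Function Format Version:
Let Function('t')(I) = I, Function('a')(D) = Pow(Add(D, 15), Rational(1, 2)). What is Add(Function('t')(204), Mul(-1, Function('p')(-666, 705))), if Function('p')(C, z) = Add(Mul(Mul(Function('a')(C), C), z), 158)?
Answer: Add(46, Mul(469530, I, Pow(651, Rational(1, 2)))) ≈ Add(46.000, Mul(1.1980e+7, I))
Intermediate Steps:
Function('a')(D) = Pow(Add(15, D), Rational(1, 2))
Function('p')(C, z) = Add(158, Mul(C, z, Pow(Add(15, C), Rational(1, 2)))) (Function('p')(C, z) = Add(Mul(Mul(Pow(Add(15, C), Rational(1, 2)), C), z), 158) = Add(Mul(Mul(C, Pow(Add(15, C), Rational(1, 2))), z), 158) = Add(Mul(C, z, Pow(Add(15, C), Rational(1, 2))), 158) = Add(158, Mul(C, z, Pow(Add(15, C), Rational(1, 2)))))
Add(Function('t')(204), Mul(-1, Function('p')(-666, 705))) = Add(204, Mul(-1, Add(158, Mul(-666, 705, Pow(Add(15, -666), Rational(1, 2)))))) = Add(204, Mul(-1, Add(158, Mul(-666, 705, Pow(-651, Rational(1, 2)))))) = Add(204, Mul(-1, Add(158, Mul(-666, 705, Mul(I, Pow(651, Rational(1, 2))))))) = Add(204, Mul(-1, Add(158, Mul(-469530, I, Pow(651, Rational(1, 2)))))) = Add(204, Add(-158, Mul(469530, I, Pow(651, Rational(1, 2))))) = Add(46, Mul(469530, I, Pow(651, Rational(1, 2))))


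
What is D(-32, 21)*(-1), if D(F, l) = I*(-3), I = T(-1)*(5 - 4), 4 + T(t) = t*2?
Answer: -18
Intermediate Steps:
T(t) = -4 + 2*t (T(t) = -4 + t*2 = -4 + 2*t)
I = -6 (I = (-4 + 2*(-1))*(5 - 4) = (-4 - 2)*1 = -6*1 = -6)
D(F, l) = 18 (D(F, l) = -6*(-3) = 18)
D(-32, 21)*(-1) = 18*(-1) = -18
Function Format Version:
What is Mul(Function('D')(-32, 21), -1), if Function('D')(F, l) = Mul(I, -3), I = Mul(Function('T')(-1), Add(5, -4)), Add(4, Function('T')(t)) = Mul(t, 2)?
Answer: -18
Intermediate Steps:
Function('T')(t) = Add(-4, Mul(2, t)) (Function('T')(t) = Add(-4, Mul(t, 2)) = Add(-4, Mul(2, t)))
I = -6 (I = Mul(Add(-4, Mul(2, -1)), Add(5, -4)) = Mul(Add(-4, -2), 1) = Mul(-6, 1) = -6)
Function('D')(F, l) = 18 (Function('D')(F, l) = Mul(-6, -3) = 18)
Mul(Function('D')(-32, 21), -1) = Mul(18, -1) = -18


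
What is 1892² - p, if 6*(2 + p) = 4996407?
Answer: 5493863/2 ≈ 2.7469e+6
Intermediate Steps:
p = 1665465/2 (p = -2 + (⅙)*4996407 = -2 + 1665469/2 = 1665465/2 ≈ 8.3273e+5)
1892² - p = 1892² - 1*1665465/2 = 3579664 - 1665465/2 = 5493863/2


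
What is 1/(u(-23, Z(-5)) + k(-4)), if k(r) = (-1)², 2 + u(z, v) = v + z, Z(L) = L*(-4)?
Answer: -¼ ≈ -0.25000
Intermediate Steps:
Z(L) = -4*L
u(z, v) = -2 + v + z (u(z, v) = -2 + (v + z) = -2 + v + z)
k(r) = 1
1/(u(-23, Z(-5)) + k(-4)) = 1/((-2 - 4*(-5) - 23) + 1) = 1/((-2 + 20 - 23) + 1) = 1/(-5 + 1) = 1/(-4) = -¼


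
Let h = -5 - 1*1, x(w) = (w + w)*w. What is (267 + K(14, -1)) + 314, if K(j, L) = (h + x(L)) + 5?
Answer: 582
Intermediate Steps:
x(w) = 2*w² (x(w) = (2*w)*w = 2*w²)
h = -6 (h = -5 - 1 = -6)
K(j, L) = -1 + 2*L² (K(j, L) = (-6 + 2*L²) + 5 = -1 + 2*L²)
(267 + K(14, -1)) + 314 = (267 + (-1 + 2*(-1)²)) + 314 = (267 + (-1 + 2*1)) + 314 = (267 + (-1 + 2)) + 314 = (267 + 1) + 314 = 268 + 314 = 582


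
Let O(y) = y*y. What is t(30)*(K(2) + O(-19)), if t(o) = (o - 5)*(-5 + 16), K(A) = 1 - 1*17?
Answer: 94875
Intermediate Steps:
K(A) = -16 (K(A) = 1 - 17 = -16)
t(o) = -55 + 11*o (t(o) = (-5 + o)*11 = -55 + 11*o)
O(y) = y**2
t(30)*(K(2) + O(-19)) = (-55 + 11*30)*(-16 + (-19)**2) = (-55 + 330)*(-16 + 361) = 275*345 = 94875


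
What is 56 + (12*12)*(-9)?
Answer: -1240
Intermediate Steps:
56 + (12*12)*(-9) = 56 + 144*(-9) = 56 - 1296 = -1240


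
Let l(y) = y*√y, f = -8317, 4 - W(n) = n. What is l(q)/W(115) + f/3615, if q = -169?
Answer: -8317/3615 + 2197*I/111 ≈ -2.3007 + 19.793*I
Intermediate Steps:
W(n) = 4 - n
l(y) = y^(3/2)
l(q)/W(115) + f/3615 = (-169)^(3/2)/(4 - 1*115) - 8317/3615 = (-2197*I)/(4 - 115) - 8317*1/3615 = -2197*I/(-111) - 8317/3615 = -2197*I*(-1/111) - 8317/3615 = 2197*I/111 - 8317/3615 = -8317/3615 + 2197*I/111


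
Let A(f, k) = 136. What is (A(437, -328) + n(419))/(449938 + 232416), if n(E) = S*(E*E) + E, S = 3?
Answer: 263619/341177 ≈ 0.77268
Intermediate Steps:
n(E) = E + 3*E² (n(E) = 3*(E*E) + E = 3*E² + E = E + 3*E²)
(A(437, -328) + n(419))/(449938 + 232416) = (136 + 419*(1 + 3*419))/(449938 + 232416) = (136 + 419*(1 + 1257))/682354 = (136 + 419*1258)*(1/682354) = (136 + 527102)*(1/682354) = 527238*(1/682354) = 263619/341177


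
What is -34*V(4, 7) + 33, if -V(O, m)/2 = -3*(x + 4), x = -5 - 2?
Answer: 645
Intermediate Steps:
x = -7
V(O, m) = -18 (V(O, m) = -(-6)*(-7 + 4) = -(-6)*(-3) = -2*9 = -18)
-34*V(4, 7) + 33 = -34*(-18) + 33 = 612 + 33 = 645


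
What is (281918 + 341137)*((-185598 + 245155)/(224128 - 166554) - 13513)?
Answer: -484698101399775/57574 ≈ -8.4187e+9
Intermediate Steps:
(281918 + 341137)*((-185598 + 245155)/(224128 - 166554) - 13513) = 623055*(59557/57574 - 13513) = 623055*(-777937905/57574) = -484698101399775/57574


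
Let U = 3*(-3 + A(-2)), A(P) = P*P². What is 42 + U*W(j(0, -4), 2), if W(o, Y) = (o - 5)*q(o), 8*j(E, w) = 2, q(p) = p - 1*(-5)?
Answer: 13839/16 ≈ 864.94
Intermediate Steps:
q(p) = 5 + p (q(p) = p + 5 = 5 + p)
A(P) = P³
j(E, w) = ¼ (j(E, w) = (⅛)*2 = ¼)
U = -33 (U = 3*(-3 + (-2)³) = 3*(-3 - 8) = 3*(-11) = -33)
W(o, Y) = (-5 + o)*(5 + o) (W(o, Y) = (o - 5)*(5 + o) = (-5 + o)*(5 + o))
42 + U*W(j(0, -4), 2) = 42 - 33*(-25 + (¼)²) = 42 - 33*(-25 + 1/16) = 42 - 33*(-399/16) = 42 + 13167/16 = 13839/16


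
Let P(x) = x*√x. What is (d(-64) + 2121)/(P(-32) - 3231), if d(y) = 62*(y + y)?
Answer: 18788265/10472129 - 744320*I*√2/10472129 ≈ 1.7941 - 0.10052*I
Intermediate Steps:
P(x) = x^(3/2)
d(y) = 124*y (d(y) = 62*(2*y) = 124*y)
(d(-64) + 2121)/(P(-32) - 3231) = (124*(-64) + 2121)/((-32)^(3/2) - 3231) = (-7936 + 2121)/(-128*I*√2 - 3231) = -5815/(-3231 - 128*I*√2)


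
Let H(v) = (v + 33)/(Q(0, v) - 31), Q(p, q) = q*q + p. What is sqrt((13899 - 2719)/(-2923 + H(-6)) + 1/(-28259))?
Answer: 2*I*sqrt(207658206108661)/14722939 ≈ 1.9575*I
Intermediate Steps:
Q(p, q) = p + q**2 (Q(p, q) = q**2 + p = p + q**2)
H(v) = (33 + v)/(-31 + v**2) (H(v) = (v + 33)/((0 + v**2) - 31) = (33 + v)/(v**2 - 31) = (33 + v)/(-31 + v**2))
sqrt((13899 - 2719)/(-2923 + H(-6)) + 1/(-28259)) = sqrt((13899 - 2719)/(-2923 + (33 - 6)/(-31 + (-6)**2)) + 1/(-28259)) = sqrt(11180/(-2923 + 27/(-31 + 36)) - 1/28259) = sqrt(11180/(-2923 + 27/5) - 1/28259) = sqrt(11180/(-14588/5) - 1/28259) = sqrt(11180*(-5/14588) - 1/28259) = sqrt(-13975/3647 - 1/28259) = sqrt(-56417596/14722939) = 2*I*sqrt(207658206108661)/14722939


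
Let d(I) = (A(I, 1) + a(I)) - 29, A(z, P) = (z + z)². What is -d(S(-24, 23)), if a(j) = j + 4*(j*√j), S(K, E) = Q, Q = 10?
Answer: -381 - 40*√10 ≈ -507.49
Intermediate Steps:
S(K, E) = 10
A(z, P) = 4*z² (A(z, P) = (2*z)² = 4*z²)
a(j) = j + 4*j^(3/2)
d(I) = -29 + I + 4*I² + 4*I^(3/2) (d(I) = (4*I² + (I + 4*I^(3/2))) - 29 = (I + 4*I² + 4*I^(3/2)) - 29 = -29 + I + 4*I² + 4*I^(3/2))
-d(S(-24, 23)) = -(-29 + 10 + 4*10² + 4*10^(3/2)) = -(-29 + 10 + 4*100 + 4*(10*√10)) = -(-29 + 10 + 400 + 40*√10) = -(381 + 40*√10) = -381 - 40*√10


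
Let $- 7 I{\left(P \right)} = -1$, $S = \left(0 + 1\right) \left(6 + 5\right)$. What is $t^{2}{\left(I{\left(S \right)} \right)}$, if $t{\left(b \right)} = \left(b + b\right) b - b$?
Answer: $\frac{25}{2401} \approx 0.010412$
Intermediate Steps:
$S = 11$ ($S = 1 \cdot 11 = 11$)
$I{\left(P \right)} = \frac{1}{7}$ ($I{\left(P \right)} = \left(- \frac{1}{7}\right) \left(-1\right) = \frac{1}{7}$)
$t{\left(b \right)} = - b + 2 b^{2}$ ($t{\left(b \right)} = 2 b b - b = 2 b^{2} - b = - b + 2 b^{2}$)
$t^{2}{\left(I{\left(S \right)} \right)} = \left(\frac{-1 + 2 \cdot \frac{1}{7}}{7}\right)^{2} = \left(\frac{-1 + \frac{2}{7}}{7}\right)^{2} = \left(\frac{1}{7} \left(- \frac{5}{7}\right)\right)^{2} = \left(- \frac{5}{49}\right)^{2} = \frac{25}{2401}$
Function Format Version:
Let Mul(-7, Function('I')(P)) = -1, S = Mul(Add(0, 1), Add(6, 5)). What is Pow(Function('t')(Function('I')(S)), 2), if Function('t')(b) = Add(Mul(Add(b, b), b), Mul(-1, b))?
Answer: Rational(25, 2401) ≈ 0.010412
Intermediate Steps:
S = 11 (S = Mul(1, 11) = 11)
Function('I')(P) = Rational(1, 7) (Function('I')(P) = Mul(Rational(-1, 7), -1) = Rational(1, 7))
Function('t')(b) = Add(Mul(-1, b), Mul(2, Pow(b, 2))) (Function('t')(b) = Add(Mul(Mul(2, b), b), Mul(-1, b)) = Add(Mul(2, Pow(b, 2)), Mul(-1, b)) = Add(Mul(-1, b), Mul(2, Pow(b, 2))))
Pow(Function('t')(Function('I')(S)), 2) = Pow(Mul(Rational(1, 7), Add(-1, Mul(2, Rational(1, 7)))), 2) = Pow(Mul(Rational(1, 7), Add(-1, Rational(2, 7))), 2) = Pow(Mul(Rational(1, 7), Rational(-5, 7)), 2) = Pow(Rational(-5, 49), 2) = Rational(25, 2401)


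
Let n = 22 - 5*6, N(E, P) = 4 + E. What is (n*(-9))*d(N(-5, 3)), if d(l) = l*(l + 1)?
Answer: 0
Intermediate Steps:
d(l) = l*(1 + l)
n = -8 (n = 22 - 30 = -8)
(n*(-9))*d(N(-5, 3)) = (-8*(-9))*((4 - 5)*(1 + (4 - 5))) = 72*(-(1 - 1)) = 72*(-1*0) = 72*0 = 0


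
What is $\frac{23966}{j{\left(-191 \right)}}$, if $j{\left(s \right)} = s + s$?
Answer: $- \frac{11983}{191} \approx -62.738$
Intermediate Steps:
$j{\left(s \right)} = 2 s$
$\frac{23966}{j{\left(-191 \right)}} = \frac{23966}{2 \left(-191\right)} = \frac{23966}{-382} = 23966 \left(- \frac{1}{382}\right) = - \frac{11983}{191}$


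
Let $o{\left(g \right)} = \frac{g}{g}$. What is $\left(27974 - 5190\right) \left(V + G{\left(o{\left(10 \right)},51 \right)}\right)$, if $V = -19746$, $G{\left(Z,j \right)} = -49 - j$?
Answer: $-452171264$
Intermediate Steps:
$o{\left(g \right)} = 1$
$\left(27974 - 5190\right) \left(V + G{\left(o{\left(10 \right)},51 \right)}\right) = \left(27974 - 5190\right) \left(-19746 - 100\right) = 22784 \left(-19746 - 100\right) = 22784 \left(-19846\right) = -452171264$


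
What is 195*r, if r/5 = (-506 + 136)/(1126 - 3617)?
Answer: 360750/2491 ≈ 144.82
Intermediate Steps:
r = 1850/2491 (r = 5*((-506 + 136)/(1126 - 3617)) = 5*(-370/(-2491)) = 5*(-370*(-1/2491)) = 5*(370/2491) = 1850/2491 ≈ 0.74267)
195*r = 195*(1850/2491) = 360750/2491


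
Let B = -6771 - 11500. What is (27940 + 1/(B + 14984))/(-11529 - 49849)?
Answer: -91838779/201749486 ≈ -0.45521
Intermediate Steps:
B = -18271
(27940 + 1/(B + 14984))/(-11529 - 49849) = (27940 + 1/(-18271 + 14984))/(-11529 - 49849) = (27940 + 1/(-3287))/(-61378) = (27940 - 1/3287)*(-1/61378) = (91838779/3287)*(-1/61378) = -91838779/201749486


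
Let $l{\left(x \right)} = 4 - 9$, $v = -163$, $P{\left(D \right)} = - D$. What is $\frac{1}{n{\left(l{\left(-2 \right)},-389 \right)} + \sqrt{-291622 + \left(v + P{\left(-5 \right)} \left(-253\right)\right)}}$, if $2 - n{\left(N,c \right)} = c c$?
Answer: $- \frac{151319}{22897732811} - \frac{5 i \sqrt{11722}}{22897732811} \approx -6.6085 \cdot 10^{-6} - 2.3642 \cdot 10^{-8} i$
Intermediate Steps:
$l{\left(x \right)} = -5$ ($l{\left(x \right)} = 4 - 9 = -5$)
$n{\left(N,c \right)} = 2 - c^{2}$ ($n{\left(N,c \right)} = 2 - c c = 2 - c^{2}$)
$\frac{1}{n{\left(l{\left(-2 \right)},-389 \right)} + \sqrt{-291622 + \left(v + P{\left(-5 \right)} \left(-253\right)\right)}} = \frac{1}{\left(2 - \left(-389\right)^{2}\right) + \sqrt{-291622 + \left(-163 + \left(-1\right) \left(-5\right) \left(-253\right)\right)}} = \frac{1}{\left(2 - 151321\right) + \sqrt{-291622 + \left(-163 + 5 \left(-253\right)\right)}} = \frac{1}{\left(2 - 151321\right) + \sqrt{-291622 - 1428}} = \frac{1}{-151319 + \sqrt{-291622 - 1428}} = \frac{1}{-151319 + \sqrt{-293050}} = \frac{1}{-151319 + 5 i \sqrt{11722}}$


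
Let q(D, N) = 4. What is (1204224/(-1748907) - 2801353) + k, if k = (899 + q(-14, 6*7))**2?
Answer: -1157744189144/582969 ≈ -1.9859e+6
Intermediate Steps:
k = 815409 (k = (899 + 4)**2 = 903**2 = 815409)
(1204224/(-1748907) - 2801353) + k = (1204224/(-1748907) - 2801353) + 815409 = (1204224*(-1/1748907) - 2801353) + 815409 = (-401408/582969 - 2801353) + 815409 = -1633102358465/582969 + 815409 = -1157744189144/582969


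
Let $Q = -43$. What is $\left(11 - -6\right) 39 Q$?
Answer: $-28509$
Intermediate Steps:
$\left(11 - -6\right) 39 Q = \left(11 - -6\right) 39 \left(-43\right) = \left(11 + 6\right) 39 \left(-43\right) = 17 \cdot 39 \left(-43\right) = 663 \left(-43\right) = -28509$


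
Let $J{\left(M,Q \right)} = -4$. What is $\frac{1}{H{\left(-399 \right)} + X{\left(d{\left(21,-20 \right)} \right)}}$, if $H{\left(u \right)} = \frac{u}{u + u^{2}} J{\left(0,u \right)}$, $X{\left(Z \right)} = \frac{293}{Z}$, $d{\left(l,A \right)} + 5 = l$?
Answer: $\frac{3184}{58339} \approx 0.054578$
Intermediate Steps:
$d{\left(l,A \right)} = -5 + l$
$H{\left(u \right)} = - \frac{4 u}{u + u^{2}}$ ($H{\left(u \right)} = \frac{u}{u + u^{2}} \left(-4\right) = - \frac{4 u}{u + u^{2}}$)
$\frac{1}{H{\left(-399 \right)} + X{\left(d{\left(21,-20 \right)} \right)}} = \frac{1}{- \frac{4}{1 - 399} + \frac{293}{-5 + 21}} = \frac{1}{- \frac{4}{-398} + \frac{293}{16}} = \frac{1}{\left(-4\right) \left(- \frac{1}{398}\right) + 293 \cdot \frac{1}{16}} = \frac{1}{\frac{2}{199} + \frac{293}{16}} = \frac{1}{\frac{58339}{3184}} = \frac{3184}{58339}$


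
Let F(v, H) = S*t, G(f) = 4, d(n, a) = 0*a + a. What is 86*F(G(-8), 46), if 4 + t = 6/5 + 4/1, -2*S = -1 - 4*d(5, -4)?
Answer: -774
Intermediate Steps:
d(n, a) = a (d(n, a) = 0 + a = a)
S = -15/2 (S = -(-1 - 4*(-4))/2 = -(-1 + 16)/2 = -½*15 = -15/2 ≈ -7.5000)
t = 6/5 (t = -4 + (6/5 + 4/1) = -4 + (6*(⅕) + 4*1) = -4 + (6/5 + 4) = -4 + 26/5 = 6/5 ≈ 1.2000)
F(v, H) = -9 (F(v, H) = -15/2*6/5 = -9)
86*F(G(-8), 46) = 86*(-9) = -774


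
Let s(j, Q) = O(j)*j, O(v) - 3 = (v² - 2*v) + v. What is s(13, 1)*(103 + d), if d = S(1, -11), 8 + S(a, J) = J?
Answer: 173628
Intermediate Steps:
O(v) = 3 + v² - v (O(v) = 3 + ((v² - 2*v) + v) = 3 + (v² - v) = 3 + v² - v)
S(a, J) = -8 + J
d = -19 (d = -8 - 11 = -19)
s(j, Q) = j*(3 + j² - j) (s(j, Q) = (3 + j² - j)*j = j*(3 + j² - j))
s(13, 1)*(103 + d) = (13*(3 + 13² - 1*13))*(103 - 19) = (13*(3 + 169 - 13))*84 = (13*159)*84 = 2067*84 = 173628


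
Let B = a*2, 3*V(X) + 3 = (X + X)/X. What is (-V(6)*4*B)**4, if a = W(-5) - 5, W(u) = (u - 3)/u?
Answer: 342102016/50625 ≈ 6757.6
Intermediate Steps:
W(u) = (-3 + u)/u
a = -17/5 (a = (-3 - 5)/(-5) - 5 = -1/5*(-8) - 5 = 8/5 - 5 = -17/5 ≈ -3.4000)
V(X) = -1/3 (V(X) = -1 + ((X + X)/X)/3 = -1 + ((2*X)/X)/3 = -1 + (1/3)*2 = -1 + 2/3 = -1/3)
B = -34/5 (B = -17/5*2 = -34/5 ≈ -6.8000)
(-V(6)*4*B)**4 = (-(-1/3*4)*(-34)/5)**4 = (-(-4)*(-34)/(3*5))**4 = (-1*136/15)**4 = (-136/15)**4 = 342102016/50625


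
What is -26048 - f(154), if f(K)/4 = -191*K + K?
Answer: 90992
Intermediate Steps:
f(K) = -760*K (f(K) = 4*(-191*K + K) = 4*(-190*K) = -760*K)
-26048 - f(154) = -26048 - (-760)*154 = -26048 - 1*(-117040) = -26048 + 117040 = 90992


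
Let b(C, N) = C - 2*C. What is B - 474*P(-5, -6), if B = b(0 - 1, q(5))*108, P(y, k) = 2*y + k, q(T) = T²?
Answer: 7692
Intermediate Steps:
P(y, k) = k + 2*y
b(C, N) = -C
B = 108 (B = -(0 - 1)*108 = -1*(-1)*108 = 1*108 = 108)
B - 474*P(-5, -6) = 108 - 474*(-6 + 2*(-5)) = 108 - 474*(-6 - 10) = 108 - 474*(-16) = 108 + 7584 = 7692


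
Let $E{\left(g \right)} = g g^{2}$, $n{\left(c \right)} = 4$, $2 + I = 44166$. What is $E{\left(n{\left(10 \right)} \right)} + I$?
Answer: $44228$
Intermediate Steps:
$I = 44164$ ($I = -2 + 44166 = 44164$)
$E{\left(g \right)} = g^{3}$
$E{\left(n{\left(10 \right)} \right)} + I = 4^{3} + 44164 = 64 + 44164 = 44228$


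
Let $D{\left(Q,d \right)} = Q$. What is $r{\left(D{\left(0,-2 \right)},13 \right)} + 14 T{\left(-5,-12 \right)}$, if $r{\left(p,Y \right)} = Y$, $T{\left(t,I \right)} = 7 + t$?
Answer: $41$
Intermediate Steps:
$r{\left(D{\left(0,-2 \right)},13 \right)} + 14 T{\left(-5,-12 \right)} = 13 + 14 \left(7 - 5\right) = 13 + 14 \cdot 2 = 13 + 28 = 41$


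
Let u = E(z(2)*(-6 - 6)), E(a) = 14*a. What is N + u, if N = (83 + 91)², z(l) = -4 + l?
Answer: 30612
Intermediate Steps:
N = 30276 (N = 174² = 30276)
u = 336 (u = 14*((-4 + 2)*(-6 - 6)) = 14*(-2*(-12)) = 14*24 = 336)
N + u = 30276 + 336 = 30612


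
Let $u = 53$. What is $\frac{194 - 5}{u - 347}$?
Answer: $- \frac{9}{14} \approx -0.64286$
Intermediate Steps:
$\frac{194 - 5}{u - 347} = \frac{194 - 5}{53 - 347} = \frac{189}{-294} = 189 \left(- \frac{1}{294}\right) = - \frac{9}{14}$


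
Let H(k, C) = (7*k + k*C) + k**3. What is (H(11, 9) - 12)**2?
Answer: 2235025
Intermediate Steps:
H(k, C) = k**3 + 7*k + C*k (H(k, C) = (7*k + C*k) + k**3 = k**3 + 7*k + C*k)
(H(11, 9) - 12)**2 = (11*(7 + 9 + 11**2) - 12)**2 = (11*(7 + 9 + 121) - 12)**2 = (11*137 - 12)**2 = (1507 - 12)**2 = 1495**2 = 2235025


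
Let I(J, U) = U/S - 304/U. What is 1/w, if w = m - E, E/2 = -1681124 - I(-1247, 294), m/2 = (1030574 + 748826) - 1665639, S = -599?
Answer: 88053/316089749278 ≈ 2.7857e-7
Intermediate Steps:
I(J, U) = -304/U - U/599 (I(J, U) = U/(-599) - 304/U = U*(-1/599) - 304/U = -U/599 - 304/U = -304/U - U/599)
m = 227522 (m = 2*((1030574 + 748826) - 1665639) = 2*(1779400 - 1665639) = 2*113761 = 227522)
E = -296055754612/88053 (E = 2*(-1681124 - (-304/294 - 1/599*294)) = 2*(-1681124 - (-304*1/294 - 294/599)) = 2*(-1681124 - (-152/147 - 294/599)) = 2*(-1681124 - 1*(-134266/88053)) = 2*(-1681124 + 134266/88053) = 2*(-148027877306/88053) = -296055754612/88053 ≈ -3.3622e+6)
w = 316089749278/88053 (w = 227522 - 1*(-296055754612/88053) = 227522 + 296055754612/88053 = 316089749278/88053 ≈ 3.5898e+6)
1/w = 1/(316089749278/88053) = 88053/316089749278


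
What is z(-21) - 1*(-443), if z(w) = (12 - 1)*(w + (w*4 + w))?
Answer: -943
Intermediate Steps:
z(w) = 66*w (z(w) = 11*(w + (4*w + w)) = 11*(w + 5*w) = 11*(6*w) = 66*w)
z(-21) - 1*(-443) = 66*(-21) - 1*(-443) = -1386 + 443 = -943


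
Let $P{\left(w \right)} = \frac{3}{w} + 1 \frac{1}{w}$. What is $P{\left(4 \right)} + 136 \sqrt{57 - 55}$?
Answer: $1 + 136 \sqrt{2} \approx 193.33$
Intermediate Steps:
$P{\left(w \right)} = \frac{4}{w}$ ($P{\left(w \right)} = \frac{3}{w} + \frac{1}{w} = \frac{4}{w}$)
$P{\left(4 \right)} + 136 \sqrt{57 - 55} = \frac{4}{4} + 136 \sqrt{57 - 55} = 4 \cdot \frac{1}{4} + 136 \sqrt{2} = 1 + 136 \sqrt{2}$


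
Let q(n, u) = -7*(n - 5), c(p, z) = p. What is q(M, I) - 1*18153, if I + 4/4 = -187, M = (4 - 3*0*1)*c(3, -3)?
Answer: -18202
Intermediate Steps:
M = 12 (M = (4 - 3*0*1)*3 = (4 + 0*1)*3 = (4 + 0)*3 = 4*3 = 12)
I = -188 (I = -1 - 187 = -188)
q(n, u) = 35 - 7*n (q(n, u) = -7*(-5 + n) = 35 - 7*n)
q(M, I) - 1*18153 = (35 - 7*12) - 1*18153 = (35 - 84) - 18153 = -49 - 18153 = -18202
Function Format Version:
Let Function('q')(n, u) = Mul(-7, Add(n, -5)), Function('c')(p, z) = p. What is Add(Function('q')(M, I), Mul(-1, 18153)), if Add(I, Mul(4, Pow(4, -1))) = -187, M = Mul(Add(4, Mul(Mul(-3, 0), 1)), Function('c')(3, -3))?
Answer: -18202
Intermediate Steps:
M = 12 (M = Mul(Add(4, Mul(Mul(-3, 0), 1)), 3) = Mul(Add(4, Mul(0, 1)), 3) = Mul(Add(4, 0), 3) = Mul(4, 3) = 12)
I = -188 (I = Add(-1, -187) = -188)
Function('q')(n, u) = Add(35, Mul(-7, n)) (Function('q')(n, u) = Mul(-7, Add(-5, n)) = Add(35, Mul(-7, n)))
Add(Function('q')(M, I), Mul(-1, 18153)) = Add(Add(35, Mul(-7, 12)), Mul(-1, 18153)) = Add(Add(35, -84), -18153) = Add(-49, -18153) = -18202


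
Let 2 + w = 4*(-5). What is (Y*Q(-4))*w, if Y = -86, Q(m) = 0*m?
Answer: 0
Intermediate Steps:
Q(m) = 0
w = -22 (w = -2 + 4*(-5) = -2 - 20 = -22)
(Y*Q(-4))*w = -86*0*(-22) = 0*(-22) = 0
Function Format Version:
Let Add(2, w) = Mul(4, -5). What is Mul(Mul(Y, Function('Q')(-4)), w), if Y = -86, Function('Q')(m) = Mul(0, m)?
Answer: 0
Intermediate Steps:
Function('Q')(m) = 0
w = -22 (w = Add(-2, Mul(4, -5)) = Add(-2, -20) = -22)
Mul(Mul(Y, Function('Q')(-4)), w) = Mul(Mul(-86, 0), -22) = Mul(0, -22) = 0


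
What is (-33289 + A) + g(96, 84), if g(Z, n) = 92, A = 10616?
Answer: -22581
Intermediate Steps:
(-33289 + A) + g(96, 84) = (-33289 + 10616) + 92 = -22673 + 92 = -22581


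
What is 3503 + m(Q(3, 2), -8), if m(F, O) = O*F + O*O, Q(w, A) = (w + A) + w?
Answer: 3503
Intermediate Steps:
Q(w, A) = A + 2*w (Q(w, A) = (A + w) + w = A + 2*w)
m(F, O) = O² + F*O (m(F, O) = F*O + O² = O² + F*O)
3503 + m(Q(3, 2), -8) = 3503 - 8*((2 + 2*3) - 8) = 3503 - 8*((2 + 6) - 8) = 3503 - 8*(8 - 8) = 3503 - 8*0 = 3503 + 0 = 3503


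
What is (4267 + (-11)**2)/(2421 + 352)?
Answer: 4388/2773 ≈ 1.5824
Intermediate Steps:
(4267 + (-11)**2)/(2421 + 352) = (4267 + 121)/2773 = 4388*(1/2773) = 4388/2773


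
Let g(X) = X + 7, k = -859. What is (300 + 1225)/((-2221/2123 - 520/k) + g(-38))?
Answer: -2781076925/57337246 ≈ -48.504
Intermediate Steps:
g(X) = 7 + X
(300 + 1225)/((-2221/2123 - 520/k) + g(-38)) = (300 + 1225)/((-2221/2123 - 520/(-859)) + (7 - 38)) = 1525/((-2221*1/2123 - 520*(-1/859)) - 31) = 1525/((-2221/2123 + 520/859) - 31) = 1525/(-803879/1823657 - 31) = 1525/(-57337246/1823657) = 1525*(-1823657/57337246) = -2781076925/57337246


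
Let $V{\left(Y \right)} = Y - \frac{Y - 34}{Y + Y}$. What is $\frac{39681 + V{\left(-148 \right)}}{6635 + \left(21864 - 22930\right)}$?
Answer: $\frac{5850793}{824212} \approx 7.0986$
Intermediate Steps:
$V{\left(Y \right)} = Y - \frac{-34 + Y}{2 Y}$
$\frac{39681 + V{\left(-148 \right)}}{6635 + \left(21864 - 22930\right)} = \frac{39681 - \left(\frac{297}{2} + \frac{17}{148}\right)}{6635 + \left(21864 - 22930\right)} = \frac{39681 - \frac{21995}{148}}{6635 + \left(21864 - 22930\right)} = \frac{39681 - \frac{21995}{148}}{6635 - 1066} = \frac{39681 - \frac{21995}{148}}{5569} = \frac{5850793}{148} \cdot \frac{1}{5569} = \frac{5850793}{824212}$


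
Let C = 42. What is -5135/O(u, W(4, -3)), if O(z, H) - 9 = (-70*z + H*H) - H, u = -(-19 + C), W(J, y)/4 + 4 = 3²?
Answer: -5135/1999 ≈ -2.5688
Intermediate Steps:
W(J, y) = 20 (W(J, y) = -16 + 4*3² = -16 + 4*9 = -16 + 36 = 20)
u = -23 (u = -(-19 + 42) = -1*23 = -23)
O(z, H) = 9 + H² - H - 70*z (O(z, H) = 9 + ((-70*z + H*H) - H) = 9 + ((-70*z + H²) - H) = 9 + ((H² - 70*z) - H) = 9 + (H² - H - 70*z) = 9 + H² - H - 70*z)
-5135/O(u, W(4, -3)) = -5135/(9 + 20² - 1*20 - 70*(-23)) = -5135/(9 + 400 - 20 + 1610) = -5135/1999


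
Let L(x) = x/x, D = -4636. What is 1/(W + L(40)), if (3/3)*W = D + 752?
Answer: -1/3883 ≈ -0.00025753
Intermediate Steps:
L(x) = 1
W = -3884 (W = -4636 + 752 = -3884)
1/(W + L(40)) = 1/(-3884 + 1) = 1/(-3883) = -1/3883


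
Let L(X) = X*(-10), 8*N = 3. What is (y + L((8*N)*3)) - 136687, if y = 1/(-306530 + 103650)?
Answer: -27749317761/202880 ≈ -1.3678e+5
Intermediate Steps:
N = 3/8 (N = (1/8)*3 = 3/8 ≈ 0.37500)
y = -1/202880 (y = 1/(-202880) = -1/202880 ≈ -4.9290e-6)
L(X) = -10*X
(y + L((8*N)*3)) - 136687 = (-1/202880 - 10*8*(3/8)*3) - 136687 = (-1/202880 - 30*3) - 136687 = (-1/202880 - 10*9) - 136687 = (-1/202880 - 90) - 136687 = -18259201/202880 - 136687 = -27749317761/202880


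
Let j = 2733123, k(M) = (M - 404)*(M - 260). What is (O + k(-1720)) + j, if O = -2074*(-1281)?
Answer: 9595437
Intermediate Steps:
O = 2656794
k(M) = (-404 + M)*(-260 + M)
(O + k(-1720)) + j = (2656794 + (105040 + (-1720)² - 664*(-1720))) + 2733123 = (2656794 + (105040 + 2958400 + 1142080)) + 2733123 = (2656794 + 4205520) + 2733123 = 6862314 + 2733123 = 9595437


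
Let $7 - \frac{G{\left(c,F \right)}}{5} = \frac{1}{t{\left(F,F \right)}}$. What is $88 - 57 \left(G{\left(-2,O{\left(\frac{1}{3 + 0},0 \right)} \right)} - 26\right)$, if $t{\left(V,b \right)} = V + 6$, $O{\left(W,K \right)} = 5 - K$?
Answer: $- \frac{4390}{11} \approx -399.09$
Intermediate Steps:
$t{\left(V,b \right)} = 6 + V$
$G{\left(c,F \right)} = 35 - \frac{5}{6 + F}$
$88 - 57 \left(G{\left(-2,O{\left(\frac{1}{3 + 0},0 \right)} \right)} - 26\right) = 88 - 57 \left(\frac{5 \left(41 + 7 \left(5 - 0\right)\right)}{6 + \left(5 - 0\right)} - 26\right) = 88 - 57 \left(\frac{5 \left(41 + 7 \left(5 + 0\right)\right)}{6 + \left(5 + 0\right)} - 26\right) = 88 - 57 \left(\frac{5 \left(41 + 7 \cdot 5\right)}{6 + 5} - 26\right) = 88 - 57 \left(\frac{5 \left(41 + 35\right)}{11} - 26\right) = 88 - 57 \left(5 \cdot \frac{1}{11} \cdot 76 - 26\right) = 88 - 57 \left(\frac{380}{11} - 26\right) = 88 - \frac{5358}{11} = - \frac{4390}{11}$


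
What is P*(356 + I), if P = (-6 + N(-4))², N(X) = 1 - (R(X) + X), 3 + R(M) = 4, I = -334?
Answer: 88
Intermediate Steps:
R(M) = 1 (R(M) = -3 + 4 = 1)
N(X) = -X (N(X) = 1 - (1 + X) = 1 + (-1 - X) = -X)
P = 4 (P = (-6 - 1*(-4))² = (-6 + 4)² = (-2)² = 4)
P*(356 + I) = 4*(356 - 334) = 4*22 = 88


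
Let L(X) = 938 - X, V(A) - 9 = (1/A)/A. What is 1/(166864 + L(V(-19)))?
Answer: 361/60573272 ≈ 5.9597e-6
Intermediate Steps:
V(A) = 9 + A⁻² (V(A) = 9 + (1/A)/A = 9 + 1/(A*A) = 9 + A⁻²)
1/(166864 + L(V(-19))) = 1/(166864 + (938 - (9 + (-19)⁻²))) = 1/(166864 + (938 - (9 + 1/361))) = 1/(166864 + (938 - 1*3250/361)) = 1/(166864 + (938 - 3250/361)) = 1/(166864 + 335368/361) = 1/(60573272/361) = 361/60573272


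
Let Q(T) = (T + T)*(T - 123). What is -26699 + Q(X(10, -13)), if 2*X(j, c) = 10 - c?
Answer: -58527/2 ≈ -29264.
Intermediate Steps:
X(j, c) = 5 - c/2 (X(j, c) = (10 - c)/2 = 5 - c/2)
Q(T) = 2*T*(-123 + T) (Q(T) = (2*T)*(-123 + T) = 2*T*(-123 + T))
-26699 + Q(X(10, -13)) = -26699 + 2*(5 - ½*(-13))*(-123 + (5 - ½*(-13))) = -26699 + 2*(5 + 13/2)*(-123 + (5 + 13/2)) = -26699 + 2*(23/2)*(-123 + 23/2) = -26699 + 2*(23/2)*(-223/2) = -26699 - 5129/2 = -58527/2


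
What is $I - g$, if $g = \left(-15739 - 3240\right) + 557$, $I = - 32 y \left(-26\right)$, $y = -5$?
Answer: $14262$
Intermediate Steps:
$I = -4160$ ($I = \left(-32\right) \left(-5\right) \left(-26\right) = 160 \left(-26\right) = -4160$)
$g = -18422$ ($g = \left(-15739 - 3240\right) + 557 = -18979 + 557 = -18422$)
$I - g = -4160 - -18422 = -4160 + 18422 = 14262$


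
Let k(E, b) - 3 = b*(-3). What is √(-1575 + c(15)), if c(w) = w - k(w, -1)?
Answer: 3*I*√174 ≈ 39.573*I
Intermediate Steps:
k(E, b) = 3 - 3*b (k(E, b) = 3 + b*(-3) = 3 - 3*b)
c(w) = -6 + w (c(w) = w - (3 - 3*(-1)) = w - (3 + 3) = w - 1*6 = w - 6 = -6 + w)
√(-1575 + c(15)) = √(-1575 + (-6 + 15)) = √(-1575 + 9) = √(-1566) = 3*I*√174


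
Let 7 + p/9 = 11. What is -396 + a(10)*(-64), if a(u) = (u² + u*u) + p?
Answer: -15500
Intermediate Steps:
p = 36 (p = -63 + 9*11 = -63 + 99 = 36)
a(u) = 36 + 2*u² (a(u) = (u² + u*u) + 36 = (u² + u²) + 36 = 2*u² + 36 = 36 + 2*u²)
-396 + a(10)*(-64) = -396 + (36 + 2*10²)*(-64) = -396 + (36 + 2*100)*(-64) = -396 + (36 + 200)*(-64) = -396 + 236*(-64) = -396 - 15104 = -15500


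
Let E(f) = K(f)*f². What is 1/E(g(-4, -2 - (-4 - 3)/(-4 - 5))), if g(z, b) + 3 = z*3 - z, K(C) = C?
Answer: -1/1331 ≈ -0.00075131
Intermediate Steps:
g(z, b) = -3 + 2*z (g(z, b) = -3 + (z*3 - z) = -3 + (3*z - z) = -3 + 2*z)
E(f) = f³ (E(f) = f*f² = f³)
1/E(g(-4, -2 - (-4 - 3)/(-4 - 5))) = 1/((-3 + 2*(-4))³) = 1/((-3 - 8)³) = 1/((-11)³) = 1/(-1331) = -1/1331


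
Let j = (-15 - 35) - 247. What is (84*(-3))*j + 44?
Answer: 74888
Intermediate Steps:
j = -297 (j = -50 - 247 = -297)
(84*(-3))*j + 44 = (84*(-3))*(-297) + 44 = -252*(-297) + 44 = 74844 + 44 = 74888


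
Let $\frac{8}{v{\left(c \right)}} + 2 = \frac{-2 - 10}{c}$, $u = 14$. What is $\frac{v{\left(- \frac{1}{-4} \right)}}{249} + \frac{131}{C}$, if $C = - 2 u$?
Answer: $- \frac{815587}{174300} \approx -4.6792$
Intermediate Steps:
$v{\left(c \right)} = \frac{8}{-2 - \frac{12}{c}}$ ($v{\left(c \right)} = \frac{8}{-2 + \frac{-2 - 10}{c}} = \frac{8}{-2 - \frac{12}{c}}$)
$C = -28$ ($C = \left(-2\right) 14 = -28$)
$\frac{v{\left(- \frac{1}{-4} \right)}}{249} + \frac{131}{C} = \frac{\left(-4\right) \left(- \frac{1}{-4}\right) \frac{1}{6 - \frac{1}{-4}}}{249} + \frac{131}{-28} = - \frac{4 \left(\left(-1\right) \left(- \frac{1}{4}\right)\right)}{6 - - \frac{1}{4}} \cdot \frac{1}{249} + 131 \left(- \frac{1}{28}\right) = \left(-4\right) \frac{1}{4} \frac{1}{6 + \frac{1}{4}} \cdot \frac{1}{249} - \frac{131}{28} = \left(-4\right) \frac{1}{4} \frac{1}{\frac{25}{4}} \cdot \frac{1}{249} - \frac{131}{28} = \left(-4\right) \frac{1}{4} \cdot \frac{4}{25} \cdot \frac{1}{249} - \frac{131}{28} = \left(- \frac{4}{25}\right) \frac{1}{249} - \frac{131}{28} = - \frac{4}{6225} - \frac{131}{28} = - \frac{815587}{174300}$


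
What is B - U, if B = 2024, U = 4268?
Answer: -2244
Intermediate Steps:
B - U = 2024 - 1*4268 = 2024 - 4268 = -2244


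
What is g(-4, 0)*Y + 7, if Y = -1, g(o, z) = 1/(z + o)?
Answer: 29/4 ≈ 7.2500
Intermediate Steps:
g(o, z) = 1/(o + z)
g(-4, 0)*Y + 7 = -1/(-4 + 0) + 7 = -1/(-4) + 7 = -¼*(-1) + 7 = ¼ + 7 = 29/4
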